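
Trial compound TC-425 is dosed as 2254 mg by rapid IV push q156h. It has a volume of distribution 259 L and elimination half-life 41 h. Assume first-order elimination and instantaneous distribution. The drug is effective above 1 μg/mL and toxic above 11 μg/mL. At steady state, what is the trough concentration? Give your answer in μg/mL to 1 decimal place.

0.7 μg/mL

k = ln2/t½ = ln2/41 ≈ 0.016906 h⁻¹; fraction remaining f = e^(−kτ) = e^(−0.016906×156) ≈ 0.0716.
Each bolus raises the concentration by D/Vd = 2254/259 ≈ 8.703 μg/mL.
Steady-state trough Cmin,ss = C₀·f/(1−f) ≈ 8.703 × 0.0716/0.9284 ≈ 0.671 μg/mL.
Trough 0.7 μg/mL vs MEC 1 μg/mL: subtherapeutic.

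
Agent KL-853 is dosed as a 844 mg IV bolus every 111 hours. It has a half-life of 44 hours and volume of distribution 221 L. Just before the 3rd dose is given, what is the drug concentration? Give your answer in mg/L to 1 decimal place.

f = (1/2)^(τ/t½) = (1/2)^(111/44) ≈ 0.1740.
C₀ = D/Vd = 844/221 ≈ 3.819 mg/L.
Before the 3rd dose, 2 doses have been given. Superposition: Cmin = C₀·(f + f²).
≈ 3.819 × (0.1740 + 0.0303) ≈ 3.819 × 0.2043 ≈ 0.780 mg/L.

0.8 mg/L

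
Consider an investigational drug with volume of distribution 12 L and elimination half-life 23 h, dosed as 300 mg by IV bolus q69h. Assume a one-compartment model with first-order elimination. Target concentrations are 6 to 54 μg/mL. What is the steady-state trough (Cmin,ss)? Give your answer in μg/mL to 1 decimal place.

The dosing interval is 3 half-lives, so f = 2^(−3) = 0.125.
At steady state, R = 1/(1 − 0.125) = 8/7.
Single-dose peak C₀ = D/Vd = 300/12 = 25 μg/mL.
Steady-state peak Cmax,ss = C₀·R = 25 × 8/7 ≈ 28.571 μg/mL.
Steady-state trough Cmin,ss = Cmax,ss·f ≈ 28.571 × 0.125 ≈ 3.571 μg/mL.
Trough 3.6 μg/mL vs MEC 6 μg/mL: subtherapeutic.

3.6 μg/mL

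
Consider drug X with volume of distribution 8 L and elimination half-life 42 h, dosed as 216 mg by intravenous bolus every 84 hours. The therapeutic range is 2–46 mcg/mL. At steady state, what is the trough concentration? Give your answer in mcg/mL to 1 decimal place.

9.0 mcg/mL

The dosing interval is 2 half-lives, so f = 2^(−2) = 0.25.
At steady state, R = 1/(1 − 0.25) = 4/3.
Single-dose peak C₀ = D/Vd = 216/8 = 27 mcg/mL.
Steady-state peak Cmax,ss = C₀·R = 27 × 4/3 ≈ 36.000 mcg/mL.
Steady-state trough Cmin,ss = Cmax,ss·f ≈ 36.000 × 0.25 ≈ 9.000 mcg/mL.
Trough 9.0 mcg/mL vs MEC 2 mcg/mL: adequate.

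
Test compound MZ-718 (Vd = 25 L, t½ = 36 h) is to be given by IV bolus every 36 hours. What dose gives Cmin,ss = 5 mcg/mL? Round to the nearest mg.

125 mg

τ/t½ = 36/36 ≈ 1, so f = (1/2)^(36/36) ≈ 0.500000.
Cmin,ss = (D/Vd)·f/(1−f), so D = Cmin,ss·Vd·(1−f)/f.
D = 5 × 25 × (1−f)/f ≈ 5 × 25 × 1.00000 ≈ 125.00 mg.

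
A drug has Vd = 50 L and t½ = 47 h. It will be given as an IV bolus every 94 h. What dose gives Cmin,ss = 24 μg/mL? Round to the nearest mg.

3600 mg

τ/t½ = 94/47 ≈ 2, so f = (1/2)^(94/47) ≈ 0.250000.
Cmin,ss = (D/Vd)·f/(1−f), so D = Cmin,ss·Vd·(1−f)/f.
D = 24 × 50 × (1−f)/f ≈ 24 × 50 × 3.00000 ≈ 3600.00 mg.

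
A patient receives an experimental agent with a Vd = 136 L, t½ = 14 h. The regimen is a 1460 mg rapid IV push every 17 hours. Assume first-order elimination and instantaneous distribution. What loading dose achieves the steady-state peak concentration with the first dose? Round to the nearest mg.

f = (1/2)^(17/14) ≈ 0.430986; accumulation ratio R = 1/(1−f) ≈ 1.75743.
Loading dose to hit Cmax,ss on first dose: D_load = D_maint·R ≈ 1460 × 1.75743 ≈ 2565.85 mg.

2566 mg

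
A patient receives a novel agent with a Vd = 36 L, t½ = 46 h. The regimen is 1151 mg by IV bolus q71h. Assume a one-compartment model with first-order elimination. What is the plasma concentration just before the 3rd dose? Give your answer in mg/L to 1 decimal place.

f = (1/2)^(τ/t½) = (1/2)^(71/46) ≈ 0.3431.
C₀ = D/Vd = 1151/36 ≈ 31.972 mg/L.
Before the 3rd dose, 2 doses have been given. Superposition: Cmin = C₀·(f + f²).
≈ 31.972 × (0.3431 + 0.1177) ≈ 31.972 × 0.4608 ≈ 14.733 mg/L.

14.7 mg/L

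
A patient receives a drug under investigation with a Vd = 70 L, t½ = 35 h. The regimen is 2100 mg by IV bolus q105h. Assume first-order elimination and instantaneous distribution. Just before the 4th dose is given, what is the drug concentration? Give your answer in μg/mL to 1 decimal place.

f = (1/2)^(τ/t½) = (1/2)^(105/35) ≈ 0.1250.
C₀ = D/Vd = 2100/70 ≈ 30.000 μg/mL.
Before the 4th dose, 3 doses have been given. Superposition: Cmin = C₀·(f + f² + … + f^3).
≈ 30.000 × (0.1250 + 0.0156 + 0.0020) ≈ 30.000 × 0.1426 ≈ 4.278 μg/mL.

4.3 μg/mL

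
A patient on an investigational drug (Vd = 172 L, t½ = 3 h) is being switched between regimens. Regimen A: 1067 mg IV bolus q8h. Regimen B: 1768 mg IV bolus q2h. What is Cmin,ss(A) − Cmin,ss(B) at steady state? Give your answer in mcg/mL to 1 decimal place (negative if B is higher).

Regimen A: f = (1/2)^(8/3) ≈ 0.1575; Cmin,ss = (1067/172)·f/(1−f) ≈ 1.160 mcg/mL.
Regimen B: f = (1/2)^(2/3) ≈ 0.6300; Cmin,ss = (1768/172)·f/(1−f) ≈ 17.502 mcg/mL.
Difference ≈ 1.160 − 17.502 ≈ -16.342 mcg/mL.

-16.3 mcg/mL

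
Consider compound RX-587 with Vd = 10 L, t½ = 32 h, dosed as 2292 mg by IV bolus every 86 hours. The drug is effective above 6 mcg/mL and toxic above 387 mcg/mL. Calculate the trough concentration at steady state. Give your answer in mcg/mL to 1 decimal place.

Over one 86-h interval, 86/32 ≈ 2.6875 half-lives elapse, leaving f ≈ 0.1552 of each dose.
Accumulation ratio R = 1/(1 − f) ≈ 1/0.8448 ≈ 1.1837.
Each bolus raises the concentration by D/Vd = 2292/10 ≈ 229.200 mcg/mL.
Steady-state peak Cmax,ss = C₀·R ≈ 229.200 × 1.1837 ≈ 271.304 mcg/mL.
Steady-state trough Cmin,ss = Cmax,ss·f ≈ 271.304 × 0.1552 ≈ 42.106 mcg/mL.
Trough 42.1 mcg/mL vs MEC 6 mcg/mL: adequate.

42.1 mcg/mL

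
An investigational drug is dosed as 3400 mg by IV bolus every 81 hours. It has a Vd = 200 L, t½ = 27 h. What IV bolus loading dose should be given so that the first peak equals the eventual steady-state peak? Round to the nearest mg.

f = (1/2)^(81/27) ≈ 0.125000; accumulation ratio R = 1/(1−f) ≈ 1.14286.
Loading dose to hit Cmax,ss on first dose: D_load = D_maint·R ≈ 3400 × 1.14286 ≈ 3885.72 mg.

3886 mg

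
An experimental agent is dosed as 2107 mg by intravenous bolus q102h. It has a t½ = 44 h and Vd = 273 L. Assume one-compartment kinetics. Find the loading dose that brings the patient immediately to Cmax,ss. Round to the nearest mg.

f = (1/2)^(102/44) ≈ 0.200520; accumulation ratio R = 1/(1−f) ≈ 1.25081.
Loading dose to hit Cmax,ss on first dose: D_load = D_maint·R ≈ 2107 × 1.25081 ≈ 2635.46 mg.

2635 mg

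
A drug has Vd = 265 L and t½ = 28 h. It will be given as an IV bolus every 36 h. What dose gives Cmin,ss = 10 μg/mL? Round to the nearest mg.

3811 mg

τ/t½ = 36/28 ≈ 1.2857, so f = (1/2)^(36/28) ≈ 0.410168.
Cmin,ss = (D/Vd)·f/(1−f), so D = Cmin,ss·Vd·(1−f)/f.
D = 10 × 265 × (1−f)/f ≈ 10 × 265 × 1.43803 ≈ 3810.78 mg.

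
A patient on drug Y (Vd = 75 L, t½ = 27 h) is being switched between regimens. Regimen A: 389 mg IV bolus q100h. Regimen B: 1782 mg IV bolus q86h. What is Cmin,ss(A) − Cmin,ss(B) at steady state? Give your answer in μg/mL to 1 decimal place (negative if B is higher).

-2.5 μg/mL

Regimen A: f = (1/2)^(100/27) ≈ 0.0767; Cmin,ss = (389/75)·f/(1−f) ≈ 0.431 μg/mL.
Regimen B: f = (1/2)^(86/27) ≈ 0.1099; Cmin,ss = (1782/75)·f/(1−f) ≈ 2.934 μg/mL.
Difference ≈ 0.431 − 2.934 ≈ -2.503 μg/mL.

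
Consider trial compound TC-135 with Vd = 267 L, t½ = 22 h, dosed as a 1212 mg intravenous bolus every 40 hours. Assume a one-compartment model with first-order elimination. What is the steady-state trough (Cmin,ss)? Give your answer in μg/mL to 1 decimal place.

1.8 μg/mL

τ/t½ = 40/22 ≈ 1.8182, so fraction remaining f = (1/2)^(40/22) ≈ 0.2836.
Accumulation ratio R = 1/(1 − f) ≈ 1/0.7164 ≈ 1.3959.
Each bolus raises the concentration by D/Vd = 1212/267 ≈ 4.539 μg/mL.
Steady-state peak Cmax,ss = C₀·R ≈ 4.539 × 1.3959 ≈ 6.336 μg/mL.
Steady-state trough Cmin,ss = Cmax,ss·f ≈ 6.336 × 0.2836 ≈ 1.797 μg/mL.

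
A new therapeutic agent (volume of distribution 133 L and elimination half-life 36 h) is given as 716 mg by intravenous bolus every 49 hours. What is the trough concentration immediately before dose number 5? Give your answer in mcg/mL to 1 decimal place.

f = (1/2)^(τ/t½) = (1/2)^(49/36) ≈ 0.3893.
C₀ = D/Vd = 716/133 ≈ 5.383 mcg/mL.
Before the 5th dose, 4 doses have been given. Superposition: Cmin = C₀·(f + f² + … + f^4).
≈ 5.383 × (0.3893 + 0.1516 + 0.0590 + 0.0230) ≈ 5.383 × 0.6229 ≈ 3.353 mcg/mL.

3.4 mcg/mL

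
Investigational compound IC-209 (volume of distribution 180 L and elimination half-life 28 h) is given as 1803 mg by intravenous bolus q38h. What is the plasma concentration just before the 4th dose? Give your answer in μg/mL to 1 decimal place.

6.0 μg/mL

f = (1/2)^(τ/t½) = (1/2)^(38/28) ≈ 0.3904.
C₀ = D/Vd = 1803/180 ≈ 10.017 μg/mL.
Before the 4th dose, 3 doses have been given. Superposition: Cmin = C₀·(f + f² + … + f^3).
≈ 10.017 × (0.3904 + 0.1524 + 0.0595) ≈ 10.017 × 0.6023 ≈ 6.033 μg/mL.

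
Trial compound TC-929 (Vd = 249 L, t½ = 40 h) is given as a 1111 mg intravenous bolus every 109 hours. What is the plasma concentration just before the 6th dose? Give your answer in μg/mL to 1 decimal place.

f = (1/2)^(τ/t½) = (1/2)^(109/40) ≈ 0.1512.
C₀ = D/Vd = 1111/249 ≈ 4.462 μg/mL.
Before the 6th dose, 5 doses have been given. Superposition: Cmin = C₀·(f + f² + … + f^5).
≈ 4.462 × (0.1512 + 0.0229 + 0.0035 + 0.0005 + 0.0001) ≈ 4.462 × 0.1782 ≈ 0.795 μg/mL.

0.8 μg/mL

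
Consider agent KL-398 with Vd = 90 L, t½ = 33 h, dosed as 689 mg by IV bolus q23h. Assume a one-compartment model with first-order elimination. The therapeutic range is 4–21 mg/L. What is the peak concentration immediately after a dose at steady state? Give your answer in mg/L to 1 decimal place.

20.0 mg/L

τ/t½ = 23/33 ≈ 0.69697, so fraction remaining f = (1/2)^(23/33) ≈ 0.6169.
At steady state, accumulation factor R = 1/(1 − e^(−kτ)) ≈ 2.6103.
Single-dose peak C₀ = D/Vd = 689/90 ≈ 7.656 mg/L.
Steady-state peak Cmax,ss = C₀·R ≈ 7.656 × 2.6103 ≈ 19.984 mg/L.
Peak 20.0 mg/L vs MTC 21 mg/L: below toxic threshold.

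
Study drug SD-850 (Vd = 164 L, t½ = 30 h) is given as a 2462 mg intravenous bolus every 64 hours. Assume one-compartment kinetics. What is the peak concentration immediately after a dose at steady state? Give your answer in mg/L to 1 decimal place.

Over one 64-h interval, 64/30 ≈ 2.1333 half-lives elapse, leaving f ≈ 0.2279 of each dose.
Accumulation ratio R = 1/(1 − f) ≈ 1/0.7721 ≈ 1.2952.
Single-dose peak C₀ = D/Vd = 2462/164 ≈ 15.012 mg/L.
Steady-state peak Cmax,ss = C₀·R ≈ 15.012 × 1.2952 ≈ 19.444 mg/L.

19.4 mg/L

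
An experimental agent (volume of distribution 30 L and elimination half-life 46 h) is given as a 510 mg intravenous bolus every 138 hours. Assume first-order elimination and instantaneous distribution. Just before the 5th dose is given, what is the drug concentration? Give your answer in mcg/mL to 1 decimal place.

f = (1/2)^(τ/t½) = (1/2)^(138/46) ≈ 0.1250.
C₀ = D/Vd = 510/30 ≈ 17.000 mcg/mL.
Before the 5th dose, 4 doses have been given. Superposition: Cmin = C₀·(f + f² + … + f^4).
≈ 17.000 × (0.1250 + 0.0156 + 0.0020 + 0.0002) ≈ 17.000 × 0.1428 ≈ 2.428 mcg/mL.

2.4 mcg/mL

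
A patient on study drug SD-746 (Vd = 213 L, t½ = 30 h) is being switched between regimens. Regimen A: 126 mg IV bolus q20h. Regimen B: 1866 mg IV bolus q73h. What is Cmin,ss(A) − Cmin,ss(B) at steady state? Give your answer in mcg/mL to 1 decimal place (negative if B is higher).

Regimen A: f = (1/2)^(20/30) ≈ 0.6300; Cmin,ss = (126/213)·f/(1−f) ≈ 1.007 mcg/mL.
Regimen B: f = (1/2)^(73/30) ≈ 0.1851; Cmin,ss = (1866/213)·f/(1−f) ≈ 1.990 mcg/mL.
Difference ≈ 1.007 − 1.990 ≈ -0.983 mcg/mL.

-1.0 mcg/mL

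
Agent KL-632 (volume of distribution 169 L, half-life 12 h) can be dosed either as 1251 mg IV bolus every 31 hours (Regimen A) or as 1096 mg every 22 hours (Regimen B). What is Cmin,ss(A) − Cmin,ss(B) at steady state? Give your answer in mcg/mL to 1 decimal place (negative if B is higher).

-1.0 mcg/mL

Regimen A: f = (1/2)^(31/12) ≈ 0.1669; Cmin,ss = (1251/169)·f/(1−f) ≈ 1.483 mcg/mL.
Regimen B: f = (1/2)^(22/12) ≈ 0.2806; Cmin,ss = (1096/169)·f/(1−f) ≈ 2.530 mcg/mL.
Difference ≈ 1.483 − 2.530 ≈ -1.047 mcg/mL.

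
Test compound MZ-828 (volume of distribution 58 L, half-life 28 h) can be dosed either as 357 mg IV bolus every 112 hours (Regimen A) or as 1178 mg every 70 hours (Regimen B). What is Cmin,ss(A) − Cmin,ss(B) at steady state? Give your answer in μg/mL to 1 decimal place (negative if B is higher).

-4.0 μg/mL

Regimen A: f = (1/2)^(112/28) ≈ 0.0625; Cmin,ss = (357/58)·f/(1−f) ≈ 0.410 μg/mL.
Regimen B: f = (1/2)^(70/28) ≈ 0.1768; Cmin,ss = (1178/58)·f/(1−f) ≈ 4.362 μg/mL.
Difference ≈ 0.410 − 4.362 ≈ -3.952 μg/mL.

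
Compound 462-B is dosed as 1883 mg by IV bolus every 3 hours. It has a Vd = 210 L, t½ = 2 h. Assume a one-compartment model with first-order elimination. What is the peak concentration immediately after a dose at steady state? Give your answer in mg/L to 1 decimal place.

13.9 mg/L

k = ln2/t½ = ln2/2 ≈ 0.346574 h⁻¹; fraction remaining f = e^(−kτ) = e^(−0.346574×3) ≈ 0.3536.
Accumulation ratio R = 1/(1 − f) ≈ 1/0.6464 ≈ 1.5470.
Single-dose peak C₀ = D/Vd = 1883/210 ≈ 8.967 mg/L.
Steady-state peak Cmax,ss = C₀·R ≈ 8.967 × 1.5470 ≈ 13.872 mg/L.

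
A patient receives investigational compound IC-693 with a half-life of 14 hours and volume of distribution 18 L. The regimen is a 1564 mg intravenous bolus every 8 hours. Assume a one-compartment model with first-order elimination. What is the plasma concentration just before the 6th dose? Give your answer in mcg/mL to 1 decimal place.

f = (1/2)^(τ/t½) = (1/2)^(8/14) ≈ 0.6730.
C₀ = D/Vd = 1564/18 ≈ 86.889 mcg/mL.
Before the 6th dose, 5 doses have been given. Superposition: Cmin = C₀·(f + f² + … + f^5).
≈ 86.889 × (0.6730 + 0.4529 + 0.3048 + 0.2051 + 0.1381) ≈ 86.889 × 1.7739 ≈ 154.132 mcg/mL.

154.1 mcg/mL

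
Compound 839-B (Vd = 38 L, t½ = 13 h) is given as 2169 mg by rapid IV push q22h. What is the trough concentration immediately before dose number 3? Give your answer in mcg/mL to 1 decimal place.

f = (1/2)^(τ/t½) = (1/2)^(22/13) ≈ 0.3094.
C₀ = D/Vd = 2169/38 ≈ 57.079 mcg/mL.
Before the 3rd dose, 2 doses have been given. Superposition: Cmin = C₀·(f + f²).
≈ 57.079 × (0.3094 + 0.0957) ≈ 57.079 × 0.4051 ≈ 23.123 mcg/mL.

23.1 mcg/mL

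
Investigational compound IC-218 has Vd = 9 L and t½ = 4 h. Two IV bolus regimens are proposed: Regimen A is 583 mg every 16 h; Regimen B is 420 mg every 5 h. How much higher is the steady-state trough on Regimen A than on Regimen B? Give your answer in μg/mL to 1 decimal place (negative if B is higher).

Regimen A: f = (1/2)^(16/4) ≈ 0.0625; Cmin,ss = (583/9)·f/(1−f) ≈ 4.319 μg/mL.
Regimen B: f = (1/2)^(5/4) ≈ 0.4204; Cmin,ss = (420/9)·f/(1−f) ≈ 33.849 μg/mL.
Difference ≈ 4.319 − 33.849 ≈ -29.530 μg/mL.

-29.5 μg/mL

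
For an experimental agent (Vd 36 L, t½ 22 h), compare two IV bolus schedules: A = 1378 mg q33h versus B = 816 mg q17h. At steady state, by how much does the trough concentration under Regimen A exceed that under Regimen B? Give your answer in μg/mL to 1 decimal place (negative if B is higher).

Regimen A: f = (1/2)^(33/22) ≈ 0.3536; Cmin,ss = (1378/36)·f/(1−f) ≈ 20.939 μg/mL.
Regimen B: f = (1/2)^(17/22) ≈ 0.5853; Cmin,ss = (816/36)·f/(1−f) ≈ 31.991 μg/mL.
Difference ≈ 20.939 − 31.991 ≈ -11.052 μg/mL.

-11.1 μg/mL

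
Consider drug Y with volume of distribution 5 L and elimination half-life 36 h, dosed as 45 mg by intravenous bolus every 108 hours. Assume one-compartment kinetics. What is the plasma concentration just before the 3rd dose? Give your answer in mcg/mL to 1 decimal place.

f = (1/2)^(τ/t½) = (1/2)^(108/36) ≈ 0.1250.
C₀ = D/Vd = 45/5 ≈ 9.000 mcg/mL.
Before the 3rd dose, 2 doses have been given. Superposition: Cmin = C₀·(f + f²).
≈ 9.000 × (0.1250 + 0.0156) ≈ 9.000 × 0.1406 ≈ 1.265 mcg/mL.

1.3 mcg/mL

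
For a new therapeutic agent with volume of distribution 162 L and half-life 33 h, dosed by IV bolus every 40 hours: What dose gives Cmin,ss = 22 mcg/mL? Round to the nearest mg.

τ/t½ = 40/33 ≈ 1.2121, so f = (1/2)^(40/33) ≈ 0.431634.
Cmin,ss = (D/Vd)·f/(1−f), so D = Cmin,ss·Vd·(1−f)/f.
D = 22 × 162 × (1−f)/f ≈ 22 × 162 × 1.31678 ≈ 4693.00 mg.

4693 mg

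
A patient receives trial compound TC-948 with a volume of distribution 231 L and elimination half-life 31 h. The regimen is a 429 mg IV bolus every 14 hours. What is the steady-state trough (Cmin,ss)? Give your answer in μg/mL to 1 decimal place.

5.1 μg/mL

Over one 14-h interval, 14/31 ≈ 0.45161 half-lives elapse, leaving f ≈ 0.7312 of each dose.
Accumulation ratio R = 1/(1 − f) ≈ 1/0.2688 ≈ 3.7202.
Single-dose peak C₀ = D/Vd = 429/231 ≈ 1.857 μg/mL.
Steady-state peak Cmax,ss = C₀·R ≈ 1.857 × 3.7202 ≈ 6.908 μg/mL.
One interval later, Cmin,ss = Cmax,ss·e^(−kτ) ≈ 6.908 × 0.7312 ≈ 5.051 μg/mL.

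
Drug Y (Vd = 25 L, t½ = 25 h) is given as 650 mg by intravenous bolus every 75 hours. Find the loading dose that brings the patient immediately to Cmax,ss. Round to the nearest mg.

f = (1/2)^(75/25) ≈ 0.125000; accumulation ratio R = 1/(1−f) ≈ 1.14286.
Loading dose to hit Cmax,ss on first dose: D_load = D_maint·R ≈ 650 × 1.14286 ≈ 742.86 mg.

743 mg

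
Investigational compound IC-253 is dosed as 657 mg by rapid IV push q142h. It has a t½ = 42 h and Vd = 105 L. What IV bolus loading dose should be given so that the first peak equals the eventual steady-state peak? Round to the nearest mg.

f = (1/2)^(142/42) ≈ 0.095991; accumulation ratio R = 1/(1−f) ≈ 1.10618.
Loading dose to hit Cmax,ss on first dose: D_load = D_maint·R ≈ 657 × 1.10618 ≈ 726.76 mg.

727 mg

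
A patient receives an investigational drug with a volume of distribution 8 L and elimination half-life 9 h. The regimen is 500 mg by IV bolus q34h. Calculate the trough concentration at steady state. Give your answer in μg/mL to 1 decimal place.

4.9 μg/mL

Over one 34-h interval, 34/9 ≈ 3.7778 half-lives elapse, leaving f ≈ 0.0729 of each dose.
Accumulation ratio R = 1/(1 − f) ≈ 1/0.9271 ≈ 1.0786.
Single-dose peak C₀ = D/Vd = 500/8 ≈ 62.500 μg/mL.
Cmax,ss = C₀/(1 − f) ≈ 62.500/0.9271 ≈ 67.415 μg/mL.
One interval later, Cmin,ss = Cmax,ss·e^(−kτ) ≈ 67.415 × 0.0729 ≈ 4.915 μg/mL.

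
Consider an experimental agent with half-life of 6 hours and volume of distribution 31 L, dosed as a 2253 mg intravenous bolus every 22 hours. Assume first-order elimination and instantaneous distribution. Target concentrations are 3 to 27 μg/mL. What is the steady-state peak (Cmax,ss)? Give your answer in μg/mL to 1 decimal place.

78.9 μg/mL

k = ln2/t½ = ln2/6 ≈ 0.115525 h⁻¹; fraction remaining f = e^(−kτ) = e^(−0.115525×22) ≈ 0.0787.
At steady state, accumulation factor R = 1/(1 − e^(−kτ)) ≈ 1.0854.
Each bolus raises the concentration by D/Vd = 2253/31 ≈ 72.677 μg/mL.
Steady-state peak Cmax,ss = C₀·R ≈ 72.677 × 1.0854 ≈ 78.884 μg/mL.
Peak 78.9 μg/mL vs MTC 27 μg/mL: exceeds toxic threshold.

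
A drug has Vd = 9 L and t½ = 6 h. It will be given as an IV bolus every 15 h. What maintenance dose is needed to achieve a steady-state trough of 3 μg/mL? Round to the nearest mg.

τ/t½ = 15/6 ≈ 2.5, so f = (1/2)^(15/6) ≈ 0.176777.
Cmin,ss = (D/Vd)·f/(1−f), so D = Cmin,ss·Vd·(1−f)/f.
D = 3 × 9 × (1−f)/f ≈ 3 × 9 × 4.65684 ≈ 125.73 mg.

126 mg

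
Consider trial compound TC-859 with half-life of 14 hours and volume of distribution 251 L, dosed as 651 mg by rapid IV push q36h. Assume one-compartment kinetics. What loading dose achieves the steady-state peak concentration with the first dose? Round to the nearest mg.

f = (1/2)^(36/14) ≈ 0.168238; accumulation ratio R = 1/(1−f) ≈ 1.20227.
Loading dose to hit Cmax,ss on first dose: D_load = D_maint·R ≈ 651 × 1.20227 ≈ 782.68 mg.

783 mg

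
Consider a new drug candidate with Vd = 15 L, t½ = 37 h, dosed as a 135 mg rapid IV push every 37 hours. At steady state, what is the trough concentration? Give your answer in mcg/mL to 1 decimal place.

9.0 mcg/mL

τ = 37 h = 1 half-life, so f = (1/2)^1 = 0.5.
At steady state, R = 1/(1 − 0.5) = 2/1.
Single-dose peak C₀ = D/Vd = 135/15 = 9 mcg/mL.
Steady-state peak Cmax,ss = C₀·R = 9 × 2/1 ≈ 18.000 mcg/mL.
Steady-state trough Cmin,ss = Cmax,ss·f ≈ 18.000 × 0.5 ≈ 9.000 mcg/mL.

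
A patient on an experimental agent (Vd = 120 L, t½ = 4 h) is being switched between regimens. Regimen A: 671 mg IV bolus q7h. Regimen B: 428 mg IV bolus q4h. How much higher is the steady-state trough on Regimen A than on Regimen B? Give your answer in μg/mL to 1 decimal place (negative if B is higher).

Regimen A: f = (1/2)^(7/4) ≈ 0.2973; Cmin,ss = (671/120)·f/(1−f) ≈ 2.366 μg/mL.
Regimen B: f = (1/2)^(4/4) ≈ 0.5000; Cmin,ss = (428/120)·f/(1−f) ≈ 3.567 μg/mL.
Difference ≈ 2.366 − 3.567 ≈ -1.201 μg/mL.

-1.2 μg/mL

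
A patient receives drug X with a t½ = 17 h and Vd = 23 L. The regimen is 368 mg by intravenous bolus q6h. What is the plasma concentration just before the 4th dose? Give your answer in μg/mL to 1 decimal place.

30.0 μg/mL

f = (1/2)^(τ/t½) = (1/2)^(6/17) ≈ 0.7830.
C₀ = D/Vd = 368/23 ≈ 16.000 μg/mL.
Before the 4th dose, 3 doses have been given. Superposition: Cmin = C₀·(f + f² + … + f^3).
≈ 16.000 × (0.7830 + 0.6131 + 0.4800) ≈ 16.000 × 1.8761 ≈ 30.018 μg/mL.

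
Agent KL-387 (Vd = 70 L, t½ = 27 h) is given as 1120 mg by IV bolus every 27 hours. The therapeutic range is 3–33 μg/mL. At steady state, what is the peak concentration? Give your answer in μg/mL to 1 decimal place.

32.0 μg/mL

τ = 27 h = 1 half-life, so f = (1/2)^1 = 0.5.
Accumulation ratio R = 1/(1 − f) = 1/0.5 = 2/1.
Single-dose peak C₀ = D/Vd = 1120/70 = 16 μg/mL.
Steady-state peak Cmax,ss = C₀·R = 16 × 2/1 ≈ 32.000 μg/mL.
Peak 32.0 μg/mL vs MTC 33 μg/mL: below toxic threshold.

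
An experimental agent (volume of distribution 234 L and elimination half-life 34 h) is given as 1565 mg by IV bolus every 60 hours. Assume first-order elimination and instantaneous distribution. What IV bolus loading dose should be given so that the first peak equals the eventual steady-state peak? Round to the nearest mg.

f = (1/2)^(60/34) ≈ 0.294287; accumulation ratio R = 1/(1−f) ≈ 1.41701.
Loading dose to hit Cmax,ss on first dose: D_load = D_maint·R ≈ 1565 × 1.41701 ≈ 2217.62 mg.

2218 mg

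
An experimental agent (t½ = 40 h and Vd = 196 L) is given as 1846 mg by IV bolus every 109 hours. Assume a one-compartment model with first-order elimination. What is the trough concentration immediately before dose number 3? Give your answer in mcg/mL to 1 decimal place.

f = (1/2)^(τ/t½) = (1/2)^(109/40) ≈ 0.1512.
C₀ = D/Vd = 1846/196 ≈ 9.418 mcg/mL.
Before the 3rd dose, 2 doses have been given. Superposition: Cmin = C₀·(f + f²).
≈ 9.418 × (0.1512 + 0.0229) ≈ 9.418 × 0.1741 ≈ 1.640 mcg/mL.

1.6 mcg/mL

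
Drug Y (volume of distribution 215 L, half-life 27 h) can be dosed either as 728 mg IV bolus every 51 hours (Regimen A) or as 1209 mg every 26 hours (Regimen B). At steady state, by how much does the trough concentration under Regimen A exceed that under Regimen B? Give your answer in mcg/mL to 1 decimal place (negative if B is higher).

Regimen A: f = (1/2)^(51/27) ≈ 0.2700; Cmin,ss = (728/215)·f/(1−f) ≈ 1.252 mcg/mL.
Regimen B: f = (1/2)^(26/27) ≈ 0.5130; Cmin,ss = (1209/215)·f/(1−f) ≈ 5.923 mcg/mL.
Difference ≈ 1.252 − 5.923 ≈ -4.671 mcg/mL.

-4.7 mcg/mL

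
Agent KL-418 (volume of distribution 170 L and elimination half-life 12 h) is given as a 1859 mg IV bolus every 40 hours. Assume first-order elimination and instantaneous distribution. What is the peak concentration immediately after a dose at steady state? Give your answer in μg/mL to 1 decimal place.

12.1 μg/mL

k = ln2/t½ = ln2/12 ≈ 0.057762 h⁻¹; fraction remaining f = e^(−kτ) = e^(−0.057762×40) ≈ 0.0992.
Accumulation ratio R = 1/(1 − f) ≈ 1/0.9008 ≈ 1.1101.
Single-dose peak C₀ = D/Vd = 1859/170 ≈ 10.935 μg/mL.
Steady-state peak Cmax,ss = C₀·R ≈ 10.935 × 1.1101 ≈ 12.139 μg/mL.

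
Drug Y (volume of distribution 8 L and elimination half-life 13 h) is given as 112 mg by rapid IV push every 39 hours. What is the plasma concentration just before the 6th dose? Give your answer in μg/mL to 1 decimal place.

f = (1/2)^(τ/t½) = (1/2)^(39/13) ≈ 0.1250.
C₀ = D/Vd = 112/8 ≈ 14.000 μg/mL.
Before the 6th dose, 5 doses have been given. Superposition: Cmin = C₀·(f + f² + … + f^5).
≈ 14.000 × (0.1250 + 0.0156 + 0.0020 + 0.0002 + 0.0000) ≈ 14.000 × 0.1428 ≈ 1.999 μg/mL.

2.0 μg/mL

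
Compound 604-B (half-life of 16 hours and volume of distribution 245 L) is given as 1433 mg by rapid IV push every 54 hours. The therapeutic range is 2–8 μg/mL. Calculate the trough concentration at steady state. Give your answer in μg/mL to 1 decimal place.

k = ln2/t½ = ln2/16 ≈ 0.043322 h⁻¹; fraction remaining f = e^(−kτ) = e^(−0.043322×54) ≈ 0.0964.
Accumulation ratio R = 1/(1 − f) ≈ 1/0.9036 ≈ 1.1067.
Single-dose peak C₀ = D/Vd = 1433/245 ≈ 5.849 μg/mL.
Steady-state peak Cmax,ss = C₀·R ≈ 5.849 × 1.1067 ≈ 6.473 μg/mL.
One interval later, Cmin,ss = Cmax,ss·e^(−kτ) ≈ 6.473 × 0.0964 ≈ 0.624 μg/mL.
Trough 0.6 μg/mL vs MEC 2 μg/mL: subtherapeutic.

0.6 μg/mL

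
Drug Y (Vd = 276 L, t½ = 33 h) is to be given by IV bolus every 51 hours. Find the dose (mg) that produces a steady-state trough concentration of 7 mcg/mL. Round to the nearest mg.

3707 mg

τ/t½ = 51/33 ≈ 1.5455, so f = (1/2)^(51/33) ≈ 0.342588.
Cmin,ss = (D/Vd)·f/(1−f), so D = Cmin,ss·Vd·(1−f)/f.
D = 7 × 276 × (1−f)/f ≈ 7 × 276 × 1.91896 ≈ 3707.43 mg.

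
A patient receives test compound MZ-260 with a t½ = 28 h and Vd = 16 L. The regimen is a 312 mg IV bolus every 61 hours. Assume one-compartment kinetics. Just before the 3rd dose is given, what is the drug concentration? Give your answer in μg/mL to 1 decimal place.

f = (1/2)^(τ/t½) = (1/2)^(61/28) ≈ 0.2209.
C₀ = D/Vd = 312/16 ≈ 19.500 μg/mL.
Before the 3rd dose, 2 doses have been given. Superposition: Cmin = C₀·(f + f²).
≈ 19.500 × (0.2209 + 0.0488) ≈ 19.500 × 0.2697 ≈ 5.259 μg/mL.

5.3 μg/mL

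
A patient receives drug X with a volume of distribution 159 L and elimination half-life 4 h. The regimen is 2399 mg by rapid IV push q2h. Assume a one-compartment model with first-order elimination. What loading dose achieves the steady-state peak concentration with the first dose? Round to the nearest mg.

f = (1/2)^(2/4) ≈ 0.707107; accumulation ratio R = 1/(1−f) ≈ 3.41422.
Loading dose to hit Cmax,ss on first dose: D_load = D_maint·R ≈ 2399 × 3.41422 ≈ 8190.71 mg.

8191 mg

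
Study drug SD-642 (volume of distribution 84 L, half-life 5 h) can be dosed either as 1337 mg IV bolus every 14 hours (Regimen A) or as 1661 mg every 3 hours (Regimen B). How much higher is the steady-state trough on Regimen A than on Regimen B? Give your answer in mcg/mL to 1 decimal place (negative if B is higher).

Regimen A: f = (1/2)^(14/5) ≈ 0.1436; Cmin,ss = (1337/84)·f/(1−f) ≈ 2.669 mcg/mL.
Regimen B: f = (1/2)^(3/5) ≈ 0.6598; Cmin,ss = (1661/84)·f/(1−f) ≈ 38.350 mcg/mL.
Difference ≈ 2.669 − 38.350 ≈ -35.681 mcg/mL.

-35.7 mcg/mL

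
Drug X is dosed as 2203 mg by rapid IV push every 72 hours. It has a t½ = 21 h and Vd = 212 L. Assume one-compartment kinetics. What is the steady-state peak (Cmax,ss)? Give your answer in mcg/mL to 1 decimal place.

k = ln2/t½ = ln2/21 ≈ 0.033007 h⁻¹; fraction remaining f = e^(−kτ) = e^(−0.033007×72) ≈ 0.0929.
Accumulation ratio R = 1/(1 − f) ≈ 1/0.9071 ≈ 1.1024.
Each bolus raises the concentration by D/Vd = 2203/212 ≈ 10.392 mcg/mL.
Cmax,ss = C₀/(1 − f) ≈ 10.392/0.9071 ≈ 11.456 mcg/mL.

11.5 mcg/mL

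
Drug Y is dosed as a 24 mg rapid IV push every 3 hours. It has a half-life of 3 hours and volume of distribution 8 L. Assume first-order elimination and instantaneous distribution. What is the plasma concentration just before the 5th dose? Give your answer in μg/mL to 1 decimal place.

2.8 μg/mL

f = (1/2)^(τ/t½) = (1/2)^(3/3) ≈ 0.5000.
C₀ = D/Vd = 24/8 ≈ 3.000 μg/mL.
Before the 5th dose, 4 doses have been given. Superposition: Cmin = C₀·(f + f² + … + f^4).
≈ 3.000 × (0.5000 + 0.2500 + 0.1250 + 0.0625) ≈ 3.000 × 0.9375 ≈ 2.812 μg/mL.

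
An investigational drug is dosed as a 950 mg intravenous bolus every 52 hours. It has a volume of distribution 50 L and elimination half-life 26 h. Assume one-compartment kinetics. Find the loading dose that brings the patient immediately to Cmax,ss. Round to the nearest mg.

1267 mg

f = (1/2)^(52/26) ≈ 0.250000; accumulation ratio R = 1/(1−f) ≈ 1.33333.
Loading dose to hit Cmax,ss on first dose: D_load = D_maint·R ≈ 950 × 1.33333 ≈ 1266.66 mg.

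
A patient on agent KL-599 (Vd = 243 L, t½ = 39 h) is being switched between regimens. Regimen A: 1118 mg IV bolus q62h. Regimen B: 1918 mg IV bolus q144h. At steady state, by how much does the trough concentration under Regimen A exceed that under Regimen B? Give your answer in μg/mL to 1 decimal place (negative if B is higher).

Regimen A: f = (1/2)^(62/39) ≈ 0.3322; Cmin,ss = (1118/243)·f/(1−f) ≈ 2.289 μg/mL.
Regimen B: f = (1/2)^(144/39) ≈ 0.0774; Cmin,ss = (1918/243)·f/(1−f) ≈ 0.662 μg/mL.
Difference ≈ 2.289 − 0.662 ≈ 1.627 μg/mL.

1.6 μg/mL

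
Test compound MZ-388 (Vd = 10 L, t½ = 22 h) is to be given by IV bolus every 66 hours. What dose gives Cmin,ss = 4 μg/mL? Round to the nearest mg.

280 mg

τ/t½ = 66/22 ≈ 3, so f = (1/2)^(66/22) ≈ 0.125000.
Cmin,ss = (D/Vd)·f/(1−f), so D = Cmin,ss·Vd·(1−f)/f.
D = 4 × 10 × (1−f)/f ≈ 4 × 10 × 7.00000 ≈ 280.00 mg.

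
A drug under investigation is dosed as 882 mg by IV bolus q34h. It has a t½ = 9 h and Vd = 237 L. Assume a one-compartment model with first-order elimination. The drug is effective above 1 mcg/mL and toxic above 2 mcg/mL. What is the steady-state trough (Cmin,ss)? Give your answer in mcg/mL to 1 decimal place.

0.3 mcg/mL

Over one 34-h interval, 34/9 ≈ 3.7778 half-lives elapse, leaving f ≈ 0.0729 of each dose.
Single-dose peak C₀ = D/Vd = 882/237 ≈ 3.722 mcg/mL.
Steady-state trough Cmin,ss = C₀·f/(1−f) ≈ 3.722 × 0.0729/0.9271 ≈ 0.293 mcg/mL.
Trough 0.3 mcg/mL vs MEC 1 mcg/mL: subtherapeutic.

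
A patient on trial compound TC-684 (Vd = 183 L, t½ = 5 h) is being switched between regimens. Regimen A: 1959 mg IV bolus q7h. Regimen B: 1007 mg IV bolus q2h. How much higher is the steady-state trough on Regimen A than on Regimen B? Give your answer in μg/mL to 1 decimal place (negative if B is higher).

Regimen A: f = (1/2)^(7/5) ≈ 0.3789; Cmin,ss = (1959/183)·f/(1−f) ≈ 6.530 μg/mL.
Regimen B: f = (1/2)^(2/5) ≈ 0.7579; Cmin,ss = (1007/183)·f/(1−f) ≈ 17.226 μg/mL.
Difference ≈ 6.530 − 17.226 ≈ -10.696 μg/mL.

-10.7 μg/mL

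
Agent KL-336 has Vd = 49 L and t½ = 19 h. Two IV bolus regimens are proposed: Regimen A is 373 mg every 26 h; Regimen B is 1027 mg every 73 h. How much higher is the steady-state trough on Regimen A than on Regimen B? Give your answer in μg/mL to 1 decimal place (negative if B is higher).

Regimen A: f = (1/2)^(26/19) ≈ 0.3873; Cmin,ss = (373/49)·f/(1−f) ≈ 4.812 μg/mL.
Regimen B: f = (1/2)^(73/19) ≈ 0.0697; Cmin,ss = (1027/49)·f/(1−f) ≈ 1.570 μg/mL.
Difference ≈ 4.812 − 1.570 ≈ 3.242 μg/mL.

3.2 μg/mL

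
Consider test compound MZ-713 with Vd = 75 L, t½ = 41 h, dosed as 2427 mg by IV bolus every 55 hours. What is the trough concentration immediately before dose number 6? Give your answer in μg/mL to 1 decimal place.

20.9 μg/mL

f = (1/2)^(τ/t½) = (1/2)^(55/41) ≈ 0.3946.
C₀ = D/Vd = 2427/75 ≈ 32.360 μg/mL.
Before the 6th dose, 5 doses have been given. Superposition: Cmin = C₀·(f + f² + … + f^5).
≈ 32.360 × (0.3946 + 0.1557 + 0.0614 + 0.0242 + 0.0096) ≈ 32.360 × 0.6455 ≈ 20.888 μg/mL.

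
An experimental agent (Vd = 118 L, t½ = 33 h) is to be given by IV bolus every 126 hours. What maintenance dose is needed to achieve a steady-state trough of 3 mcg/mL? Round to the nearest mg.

τ/t½ = 126/33 ≈ 3.8182, so f = (1/2)^(126/33) ≈ 0.070895.
Cmin,ss = (D/Vd)·f/(1−f), so D = Cmin,ss·Vd·(1−f)/f.
D = 3 × 118 × (1−f)/f ≈ 3 × 118 × 13.10537 ≈ 4639.30 mg.

4639 mg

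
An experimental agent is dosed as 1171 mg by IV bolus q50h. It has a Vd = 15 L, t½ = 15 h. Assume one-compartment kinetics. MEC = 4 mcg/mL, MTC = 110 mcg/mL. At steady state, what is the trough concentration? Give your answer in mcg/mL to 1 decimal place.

8.6 mcg/mL

k = ln2/t½ = ln2/15 ≈ 0.046210 h⁻¹; fraction remaining f = e^(−kτ) = e^(−0.046210×50) ≈ 0.0992.
Accumulation ratio R = 1/(1 − f) ≈ 1/0.9008 ≈ 1.1101.
Single-dose peak C₀ = D/Vd = 1171/15 ≈ 78.067 mcg/mL.
Cmax,ss = C₀/(1 − f) ≈ 78.067/0.9008 ≈ 86.664 mcg/mL.
Steady-state trough Cmin,ss = Cmax,ss·f ≈ 86.664 × 0.0992 ≈ 8.597 mcg/mL.
Trough 8.6 mcg/mL vs MEC 4 mcg/mL: adequate.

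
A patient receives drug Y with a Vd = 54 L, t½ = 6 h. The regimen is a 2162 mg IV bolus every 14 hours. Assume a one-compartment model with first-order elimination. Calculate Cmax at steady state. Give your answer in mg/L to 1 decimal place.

Over one 14-h interval, 14/6 ≈ 2.3333 half-lives elapse, leaving f ≈ 0.1984 of each dose.
Accumulation ratio R = 1/(1 − f) ≈ 1/0.8016 ≈ 1.2475.
Each bolus raises the concentration by D/Vd = 2162/54 ≈ 40.037 mg/L.
Cmax,ss = C₀/(1 − f) ≈ 40.037/0.8016 ≈ 49.946 mg/L.

49.9 mg/L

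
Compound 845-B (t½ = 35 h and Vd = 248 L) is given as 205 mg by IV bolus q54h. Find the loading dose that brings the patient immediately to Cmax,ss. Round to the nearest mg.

f = (1/2)^(54/35) ≈ 0.343205; accumulation ratio R = 1/(1−f) ≈ 1.52255.
Loading dose to hit Cmax,ss on first dose: D_load = D_maint·R ≈ 205 × 1.52255 ≈ 312.12 mg.

312 mg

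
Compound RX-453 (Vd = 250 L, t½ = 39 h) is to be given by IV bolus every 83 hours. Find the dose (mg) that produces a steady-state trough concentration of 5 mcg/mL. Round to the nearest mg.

τ/t½ = 83/39 ≈ 2.1282, so f = (1/2)^(83/39) ≈ 0.228742.
Cmin,ss = (D/Vd)·f/(1−f), so D = Cmin,ss·Vd·(1−f)/f.
D = 5 × 250 × (1−f)/f ≈ 5 × 250 × 3.37174 ≈ 4214.68 mg.

4215 mg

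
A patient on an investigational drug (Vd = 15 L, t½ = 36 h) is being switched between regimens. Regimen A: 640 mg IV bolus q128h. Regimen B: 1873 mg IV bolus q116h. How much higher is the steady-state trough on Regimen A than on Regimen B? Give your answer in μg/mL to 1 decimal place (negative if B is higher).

-11.0 μg/mL

Regimen A: f = (1/2)^(128/36) ≈ 0.0850; Cmin,ss = (640/15)·f/(1−f) ≈ 3.964 μg/mL.
Regimen B: f = (1/2)^(116/36) ≈ 0.1072; Cmin,ss = (1873/15)·f/(1−f) ≈ 14.993 μg/mL.
Difference ≈ 3.964 − 14.993 ≈ -11.029 μg/mL.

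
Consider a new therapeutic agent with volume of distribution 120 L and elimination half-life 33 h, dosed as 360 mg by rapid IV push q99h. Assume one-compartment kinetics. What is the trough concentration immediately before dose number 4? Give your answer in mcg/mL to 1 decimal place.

f = (1/2)^(τ/t½) = (1/2)^(99/33) ≈ 0.1250.
C₀ = D/Vd = 360/120 ≈ 3.000 mcg/mL.
Before the 4th dose, 3 doses have been given. Superposition: Cmin = C₀·(f + f² + … + f^3).
≈ 3.000 × (0.1250 + 0.0156 + 0.0020) ≈ 3.000 × 0.1426 ≈ 0.428 mcg/mL.

0.4 mcg/mL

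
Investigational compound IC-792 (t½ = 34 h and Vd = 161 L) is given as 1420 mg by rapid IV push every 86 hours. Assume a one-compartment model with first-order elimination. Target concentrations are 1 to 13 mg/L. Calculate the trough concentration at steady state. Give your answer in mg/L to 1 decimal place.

τ/t½ = 86/34 ≈ 2.5294, so fraction remaining f = (1/2)^(86/34) ≈ 0.1732.
Single-dose peak C₀ = D/Vd = 1420/161 ≈ 8.820 mg/L.
Steady-state trough Cmin,ss = C₀·f/(1−f) ≈ 8.820 × 0.1732/0.8268 ≈ 1.848 mg/L.
Trough 1.8 mg/L vs MEC 1 mg/L: adequate.

1.8 mg/L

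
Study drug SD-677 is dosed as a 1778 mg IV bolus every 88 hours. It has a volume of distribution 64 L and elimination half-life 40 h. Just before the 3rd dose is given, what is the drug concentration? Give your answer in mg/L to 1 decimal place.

f = (1/2)^(τ/t½) = (1/2)^(88/40) ≈ 0.2176.
C₀ = D/Vd = 1778/64 ≈ 27.781 mg/L.
Before the 3rd dose, 2 doses have been given. Superposition: Cmin = C₀·(f + f²).
≈ 27.781 × (0.2176 + 0.0473) ≈ 27.781 × 0.2649 ≈ 7.359 mg/L.

7.4 mg/L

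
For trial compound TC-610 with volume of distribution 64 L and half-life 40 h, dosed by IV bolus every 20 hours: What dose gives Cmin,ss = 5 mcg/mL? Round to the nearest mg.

τ/t½ = 20/40 ≈ 0.5, so f = (1/2)^(20/40) ≈ 0.707107.
Cmin,ss = (D/Vd)·f/(1−f), so D = Cmin,ss·Vd·(1−f)/f.
D = 5 × 64 × (1−f)/f ≈ 5 × 64 × 0.41421 ≈ 132.55 mg.

133 mg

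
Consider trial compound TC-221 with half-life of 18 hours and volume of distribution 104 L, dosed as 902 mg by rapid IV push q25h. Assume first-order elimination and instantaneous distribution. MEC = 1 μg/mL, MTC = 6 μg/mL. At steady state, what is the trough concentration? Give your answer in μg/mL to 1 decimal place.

Over one 25-h interval, 25/18 ≈ 1.3889 half-lives elapse, leaving f ≈ 0.3819 of each dose.
At steady state, accumulation factor R = 1/(1 − e^(−kτ)) ≈ 1.6179.
Each bolus raises the concentration by D/Vd = 902/104 ≈ 8.673 μg/mL.
Steady-state peak Cmax,ss = C₀·R ≈ 8.673 × 1.6179 ≈ 14.032 μg/mL.
One interval later, Cmin,ss = Cmax,ss·e^(−kτ) ≈ 14.032 × 0.3819 ≈ 5.359 μg/mL.
Trough 5.4 μg/mL vs MEC 1 μg/mL: adequate.

5.4 μg/mL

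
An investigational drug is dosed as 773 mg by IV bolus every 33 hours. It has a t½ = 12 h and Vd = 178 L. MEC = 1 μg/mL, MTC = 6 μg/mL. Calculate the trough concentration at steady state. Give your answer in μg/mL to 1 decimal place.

k = ln2/t½ = ln2/12 ≈ 0.057762 h⁻¹; fraction remaining f = e^(−kτ) = e^(−0.057762×33) ≈ 0.1487.
Accumulation ratio R = 1/(1 − f) ≈ 1/0.8513 ≈ 1.1747.
Each bolus raises the concentration by D/Vd = 773/178 ≈ 4.343 μg/mL.
Steady-state peak Cmax,ss = C₀·R ≈ 4.343 × 1.1747 ≈ 5.102 μg/mL.
Steady-state trough Cmin,ss = Cmax,ss·f ≈ 5.102 × 0.1487 ≈ 0.759 μg/mL.
Trough 0.8 μg/mL vs MEC 1 μg/mL: subtherapeutic.

0.8 μg/mL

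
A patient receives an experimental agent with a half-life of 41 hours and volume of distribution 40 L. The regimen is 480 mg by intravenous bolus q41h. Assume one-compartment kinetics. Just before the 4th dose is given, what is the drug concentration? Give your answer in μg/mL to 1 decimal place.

f = (1/2)^(τ/t½) = (1/2)^(41/41) ≈ 0.5000.
C₀ = D/Vd = 480/40 ≈ 12.000 μg/mL.
Before the 4th dose, 3 doses have been given. Superposition: Cmin = C₀·(f + f² + … + f^3).
≈ 12.000 × (0.5000 + 0.2500 + 0.1250) ≈ 12.000 × 0.8750 ≈ 10.500 μg/mL.

10.5 μg/mL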